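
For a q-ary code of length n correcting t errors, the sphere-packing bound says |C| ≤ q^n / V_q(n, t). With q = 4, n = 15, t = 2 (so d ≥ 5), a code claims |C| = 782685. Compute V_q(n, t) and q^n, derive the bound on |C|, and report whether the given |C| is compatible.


V_q(n, t) = 991, q^n = 1073741824, Hamming bound = 1083493, |C| = 782685 ≤ bound (satisfied).

Step 1: Compute V_q(n, t) = Σ_{j=0}^2 C(n, j) (q−1)^j.
  j = 0: C(15,0)·(3)^0 = 1·1 = 1.
  j = 1: C(15,1)·(3)^1 = 15·3 = 45.
  j = 2: C(15,2)·(3)^2 = 105·9 = 945.
  V_q(n, t) = 1 + 45 + 945 = 991.
Step 2: q^n = 4^15 = 1073741824.
Step 3: Hamming bound ⌊q^n / V_q(n,t)⌋ = ⌊1073741824/991⌋ = 1083493.
Step 4: Compare |C| = 782685 to 1083493: satisfied.
The claimed |C| lies below the Hamming bound.


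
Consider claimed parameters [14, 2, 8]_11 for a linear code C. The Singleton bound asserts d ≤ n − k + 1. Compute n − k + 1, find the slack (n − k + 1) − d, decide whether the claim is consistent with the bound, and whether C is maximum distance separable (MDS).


Singleton RHS = n − k + 1 = 13, slack = 5, bound satisfied, not MDS.

Singleton bound: d ≤ n − k + 1.
Here n = 14, k = 2, so n − k + 1 = 13.
Given d = 8, check d ≤ 13: YES.
Slack = (n − k + 1) − d = 5.
The code is NOT MDS (slack = 5 > 0).
Description: the claimed parameters are [14, 2, 8]_11; such a code would be non-MDS.


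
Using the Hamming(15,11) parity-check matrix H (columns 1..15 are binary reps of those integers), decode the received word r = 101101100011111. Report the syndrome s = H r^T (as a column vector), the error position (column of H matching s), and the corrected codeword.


s = (1, 1, 0, 0)^T, error position = 12, corrected codeword c = 101101100010111

Compute s = H r^T mod 2 one row at a time:
  s_1 = 0 + 0 + 0 + 1 + 1 + 1 + 1 + 1 = 5 ≡ 1 (mod 2).
  s_2 = 1 + 0 + 1 + 1 + 1 + 1 + 1 + 1 = 7 ≡ 1 (mod 2).
  s_3 = 0 + 1 + 1 + 1 + 0 + 1 + 1 + 1 = 6 ≡ 0 (mod 2).
  s_4 = 1 + 1 + 0 + 1 + 0 + 1 + 1 + 1 = 6 ≡ 0 (mod 2).
s = (1, 1, 0, 0)^T — this equals column 12 of H (binary 1100), so error is at position 12.
Correct: flip bit 12 of r = 101101100011111 to get c = 101101100010111.


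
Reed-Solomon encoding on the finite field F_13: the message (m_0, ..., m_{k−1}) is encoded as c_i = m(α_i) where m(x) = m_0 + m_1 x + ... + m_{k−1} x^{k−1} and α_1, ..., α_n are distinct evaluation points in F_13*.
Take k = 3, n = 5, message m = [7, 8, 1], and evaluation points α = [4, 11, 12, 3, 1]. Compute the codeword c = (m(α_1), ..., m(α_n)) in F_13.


c = [3, 8, 0, 1, 3]

Message polynomial: m(x) = 7 + 8·x + 1·x^2 (mod 13).
For each evaluation point α_i, compute m(α_i) mod 13:
  α_1 = 4: Horner steps 1 → 12 → 3, so m(4) = 3.
  α_2 = 11: Horner steps 1 → 6 → 8, so m(11) = 8.
  α_3 = 12: Horner steps 1 → 7 → 0, so m(12) = 0.
  α_4 = 3: Horner steps 1 → 11 → 1, so m(3) = 1.
  α_5 = 1: Horner steps 1 → 9 → 3, so m(1) = 3.
Codeword c = [3, 8, 0, 1, 3] ∈ F_13^5.


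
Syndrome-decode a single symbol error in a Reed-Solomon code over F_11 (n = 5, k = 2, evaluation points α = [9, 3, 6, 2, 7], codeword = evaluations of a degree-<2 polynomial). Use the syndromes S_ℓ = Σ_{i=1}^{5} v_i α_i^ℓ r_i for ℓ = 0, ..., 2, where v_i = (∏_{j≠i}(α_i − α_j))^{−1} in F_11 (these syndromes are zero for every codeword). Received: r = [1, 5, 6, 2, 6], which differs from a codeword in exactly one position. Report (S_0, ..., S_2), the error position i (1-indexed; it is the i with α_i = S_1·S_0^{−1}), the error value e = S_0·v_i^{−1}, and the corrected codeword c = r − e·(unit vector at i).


S = (1, 6, 3), error at position 3, error magnitude e = 3, c = [1, 5, 3, 2, 6].

Step 1: column multipliers v_i = (∏_{j≠i}(α_i − α_j))^{−1} mod 11.
  i = 1 (α = 9): (9−3)(9−6)(9−2)(9−7) = 6·3·7·2 = 252 ≡ 10, so v_1 = 10^{−1} = 10 (mod 11).
  i = 2 (α = 3): (3−9)(3−6)(3−2)(3−7) = (−6)·(−3)·1·(−4) = −72 ≡ 5, so v_2 = 5^{−1} = 9 (mod 11).
  i = 3 (α = 6): (6−9)(6−3)(6−2)(6−7) = (−3)·3·4·(−1) = 36 ≡ 3, so v_3 = 3^{−1} = 4 (mod 11).
  i = 4 (α = 2): (2−9)(2−3)(2−6)(2−7) = (−7)·(−1)·(−4)·(−5) = 140 ≡ 8, so v_4 = 8^{−1} = 7 (mod 11).
  i = 5 (α = 7): (7−9)(7−3)(7−6)(7−2) = (−2)·4·1·5 = −40 ≡ 4, so v_5 = 4^{−1} = 3 (mod 11).
  v = [10, 9, 4, 7, 3].
Step 2: syndromes of r = [1, 5, 6, 2, 6] (all sums mod 11).
  S_0 = Σ v_i r_i = 10·1 + 9·5 + 4·6 + 7·2 + 3·6 = 111 ≡ 1.
  S_1 = Σ v_i α_i r_i = 10·9·1 + 9·3·5 + 4·6·6 + 7·2·2 + 3·7·6 = 523 ≡ 6.
  α_i^2 mod 11 = [4, 9, 3, 4, 5].
  S_2 = Σ v_i α_i^2 r_i = 10·4·1 + 9·9·5 + 4·3·6 + 7·4·2 + 3·5·6 = 663 ≡ 3.
  S = (1, 6, 3) ≠ 0, so r is not a codeword (an error is present).
Step 3: locate the error. For a single error e at position i, S_ℓ = v_i·e·α_i^ℓ, so α_err = S_1/S_0.
  S_0^{−1} = 1^{−1} = 1 (mod 11), so α_err = 6·1 = 6 ≡ 6 = α_3. Error position i = 3.
  Consistency check: S_2/S_1 = 3·2 = 6 ≡ 6 = α_err ✓ (single-error assumption holds).
Step 4: error magnitude e = S_0/v_3 = S_0·∏_{j≠3}(α_3 − α_j) = 1·3 = 3 ≡ 3 (mod 11).
Step 5: correct position 3: c_3 = r_3 − e = 6 − 3 ≡ 3 (mod 11). Hence c = [1, 5, 3, 2, 6].
  Check: interpolating c through the α_i gives m(x) = 7 + 3·x (degree < 2) with m(α_i) = c_i for every i, so c is indeed a codeword.


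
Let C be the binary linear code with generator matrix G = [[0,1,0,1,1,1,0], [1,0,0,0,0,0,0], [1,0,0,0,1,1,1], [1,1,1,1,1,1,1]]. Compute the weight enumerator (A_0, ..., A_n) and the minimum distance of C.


Weight distribution: A_0 = 1, A_1 = 1, A_2 = 1, A_3 = 5, A_4 = 5, A_5 = 1, A_6 = 1, A_7 = 1. Minimum distance d = 1.

Enumerate all 2^4 = 16 messages m ∈ F_2^4.
For each, compute codeword c = mG in F_2^7, then tally its weight.
  m = 0000 → c = 0000000, weight = 0.
  m = 1000 → c = 0101110, weight = 4.
  m = 0100 → c = 1000000, weight = 1.
  m = 1100 → c = 1101110, weight = 5.
  m = 0010 → c = 1000111, weight = 4.
  m = 1010 → c = 1101001, weight = 4.
  m = 0110 → c = 0000111, weight = 3.
  m = 1110 → c = 0101001, weight = 3.
  m = 0001 → c = 1111111, weight = 7.
  m = 1001 → c = 1010001, weight = 3.
  m = 0101 → c = 0111111, weight = 6.
  m = 1101 → c = 0010001, weight = 2.
  m = 0011 → c = 0111000, weight = 3.
  m = 1011 → c = 0010110, weight = 3.
  m = 0111 → c = 1111000, weight = 4.
  m = 1111 → c = 1010110, weight = 4.
Tally weights:
  weight 0: 1 codewords.
  weight 1: 1 codewords.
  weight 2: 1 codewords.
  weight 3: 5 codewords.
  weight 4: 5 codewords.
  weight 5: 1 codewords.
  weight 6: 1 codewords.
  weight 7: 1 codewords.
Minimum distance d = smallest w > 0 with A_w > 0 = 1.
Sanity: Σ A_w = 16 = 2^4 = 16 ✓.


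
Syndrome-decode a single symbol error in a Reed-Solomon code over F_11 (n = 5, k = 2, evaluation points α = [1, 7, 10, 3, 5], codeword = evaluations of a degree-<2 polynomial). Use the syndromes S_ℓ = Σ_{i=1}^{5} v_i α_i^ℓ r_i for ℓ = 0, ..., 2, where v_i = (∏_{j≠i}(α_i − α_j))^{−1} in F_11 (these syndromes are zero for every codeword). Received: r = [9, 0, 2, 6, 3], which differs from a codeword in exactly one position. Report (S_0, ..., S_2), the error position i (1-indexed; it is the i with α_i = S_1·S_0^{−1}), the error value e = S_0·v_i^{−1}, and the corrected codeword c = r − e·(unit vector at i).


S = (10, 1, 10), error at position 3, error magnitude e = 1, c = [9, 0, 1, 6, 3].

Step 1: column multipliers v_i = (∏_{j≠i}(α_i − α_j))^{−1} mod 11.
  i = 1 (α = 1): (1−7)(1−10)(1−3)(1−5) = (−6)·(−9)·(−2)·(−4) = 432 ≡ 3, so v_1 = 3^{−1} = 4 (mod 11).
  i = 2 (α = 7): (7−1)(7−10)(7−3)(7−5) = 6·(−3)·4·2 = −144 ≡ 10, so v_2 = 10^{−1} = 10 (mod 11).
  i = 3 (α = 10): (10−1)(10−7)(10−3)(10−5) = 9·3·7·5 = 945 ≡ 10, so v_3 = 10^{−1} = 10 (mod 11).
  i = 4 (α = 3): (3−1)(3−7)(3−10)(3−5) = 2·(−4)·(−7)·(−2) = −112 ≡ 9, so v_4 = 9^{−1} = 5 (mod 11).
  i = 5 (α = 5): (5−1)(5−7)(5−10)(5−3) = 4·(−2)·(−5)·2 = 80 ≡ 3, so v_5 = 3^{−1} = 4 (mod 11).
  v = [4, 10, 10, 5, 4].
Step 2: syndromes of r = [9, 0, 2, 6, 3] (all sums mod 11).
  S_0 = Σ v_i r_i = 4·9 + 10·0 + 10·2 + 5·6 + 4·3 = 98 ≡ 10.
  S_1 = Σ v_i α_i r_i = 4·1·9 + 10·7·0 + 10·10·2 + 5·3·6 + 4·5·3 = 386 ≡ 1.
  α_i^2 mod 11 = [1, 5, 1, 9, 3].
  S_2 = Σ v_i α_i^2 r_i = 4·1·9 + 10·5·0 + 10·1·2 + 5·9·6 + 4·3·3 = 362 ≡ 10.
  S = (10, 1, 10) ≠ 0, so r is not a codeword (an error is present).
Step 3: locate the error. For a single error e at position i, S_ℓ = v_i·e·α_i^ℓ, so α_err = S_1/S_0.
  S_0^{−1} = 10^{−1} = 10 (mod 11), so α_err = 1·10 = 10 ≡ 10 = α_3. Error position i = 3.
  Consistency check: S_2/S_1 = 10·1 = 10 ≡ 10 = α_err ✓ (single-error assumption holds).
Step 4: error magnitude e = S_0/v_3 = S_0·∏_{j≠3}(α_3 − α_j) = 10·10 = 100 ≡ 1 (mod 11).
Step 5: correct position 3: c_3 = r_3 − e = 2 − 1 ≡ 1 (mod 11). Hence c = [9, 0, 1, 6, 3].
  Check: interpolating c through the α_i gives m(x) = 5 + 4·x (degree < 2) with m(α_i) = c_i for every i, so c is indeed a codeword.


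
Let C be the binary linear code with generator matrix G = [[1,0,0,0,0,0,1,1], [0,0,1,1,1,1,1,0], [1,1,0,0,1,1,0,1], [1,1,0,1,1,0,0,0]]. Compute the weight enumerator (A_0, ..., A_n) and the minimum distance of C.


Weight distribution: A_0 = 1, A_3 = 4, A_4 = 5, A_5 = 4, A_6 = 2. Minimum distance d = 3.

Enumerate all 2^4 = 16 messages m ∈ F_2^4.
For each, compute codeword c = mG in F_2^8, then tally its weight.
  m = 0000 → c = 00000000, weight = 0.
  m = 1000 → c = 10000011, weight = 3.
  m = 0100 → c = 00111110, weight = 5.
  m = 1100 → c = 10111101, weight = 6.
  m = 0010 → c = 11001101, weight = 5.
  m = 1010 → c = 01001110, weight = 4.
  m = 0110 → c = 11110011, weight = 6.
  m = 1110 → c = 01110000, weight = 3.
  m = 0001 → c = 11011000, weight = 4.
  m = 1001 → c = 01011011, weight = 5.
  m = 0101 → c = 11100110, weight = 5.
  m = 1101 → c = 01100101, weight = 4.
  m = 0011 → c = 00010101, weight = 3.
  m = 1011 → c = 10010110, weight = 4.
  m = 0111 → c = 00101011, weight = 4.
  m = 1111 → c = 10101000, weight = 3.
Tally weights:
  weight 0: 1 codewords.
  weight 3: 4 codewords.
  weight 4: 5 codewords.
  weight 5: 4 codewords.
  weight 6: 2 codewords.
Minimum distance d = smallest w > 0 with A_w > 0 = 3.
Sanity: Σ A_w = 16 = 2^4 = 16 ✓.


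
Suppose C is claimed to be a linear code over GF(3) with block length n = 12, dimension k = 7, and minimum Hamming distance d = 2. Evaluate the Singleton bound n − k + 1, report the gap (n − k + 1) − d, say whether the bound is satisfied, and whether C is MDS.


Singleton RHS = n − k + 1 = 6, slack = 4, bound satisfied, not MDS.

Singleton bound: d ≤ n − k + 1.
Here n = 12, k = 7, so n − k + 1 = 6.
Given d = 2, check d ≤ 6: YES.
Slack = (n − k + 1) − d = 4.
The code is NOT MDS (slack = 4 > 0).
Description: the claimed parameters are [12, 7, 2]_3; such a code would be non-MDS.


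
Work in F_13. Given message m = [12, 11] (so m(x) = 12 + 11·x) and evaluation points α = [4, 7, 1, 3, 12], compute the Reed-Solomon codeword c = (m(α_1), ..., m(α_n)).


c = [4, 11, 10, 6, 1]

Message polynomial: m(x) = 12 + 11·x (mod 13).
For each evaluation point α_i, compute m(α_i) mod 13:
  α_1 = 4: Horner steps 11 → 4, so m(4) = 4.
  α_2 = 7: Horner steps 11 → 11, so m(7) = 11.
  α_3 = 1: Horner steps 11 → 10, so m(1) = 10.
  α_4 = 3: Horner steps 11 → 6, so m(3) = 6.
  α_5 = 12: Horner steps 11 → 1, so m(12) = 1.
Codeword c = [4, 11, 10, 6, 1] ∈ F_13^5.


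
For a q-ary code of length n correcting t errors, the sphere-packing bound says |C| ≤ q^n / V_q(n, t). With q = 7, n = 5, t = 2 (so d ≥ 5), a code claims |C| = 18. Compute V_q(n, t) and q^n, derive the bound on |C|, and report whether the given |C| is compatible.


V_q(n, t) = 391, q^n = 16807, Hamming bound = 42, |C| = 18 ≤ bound (satisfied).

Step 1: Compute V_q(n, t) = Σ_{j=0}^2 C(n, j) (q−1)^j.
  j = 0: C(5,0)·(6)^0 = 1·1 = 1.
  j = 1: C(5,1)·(6)^1 = 5·6 = 30.
  j = 2: C(5,2)·(6)^2 = 10·36 = 360.
  V_q(n, t) = 1 + 30 + 360 = 391.
Step 2: q^n = 7^5 = 16807.
Step 3: Hamming bound ⌊q^n / V_q(n,t)⌋ = ⌊16807/391⌋ = 42.
Step 4: Compare |C| = 18 to 42: satisfied.
The claimed |C| lies below the Hamming bound.


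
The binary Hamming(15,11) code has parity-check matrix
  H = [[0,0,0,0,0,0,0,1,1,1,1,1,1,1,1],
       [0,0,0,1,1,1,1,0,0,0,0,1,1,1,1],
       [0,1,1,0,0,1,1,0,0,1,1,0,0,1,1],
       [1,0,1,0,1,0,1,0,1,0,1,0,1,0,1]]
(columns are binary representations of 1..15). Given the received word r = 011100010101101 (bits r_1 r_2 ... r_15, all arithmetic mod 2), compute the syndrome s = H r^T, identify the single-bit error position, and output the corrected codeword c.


s = (1, 0, 0, 1)^T, error position = 9, corrected codeword c = 011100011101101

Compute s = H r^T mod 2 one row at a time:
  s_1 = 1 + 0 + 1 + 0 + 1 + 1 + 0 + 1 = 5 ≡ 1 (mod 2).
  s_2 = 1 + 0 + 0 + 0 + 1 + 1 + 0 + 1 = 4 ≡ 0 (mod 2).
  s_3 = 1 + 1 + 0 + 0 + 1 + 0 + 0 + 1 = 4 ≡ 0 (mod 2).
  s_4 = 0 + 1 + 0 + 0 + 0 + 0 + 1 + 1 = 3 ≡ 1 (mod 2).
s = (1, 0, 0, 1)^T — this equals column 9 of H (binary 1001), so error is at position 9.
Correct: flip bit 9 of r = 011100010101101 to get c = 011100011101101.


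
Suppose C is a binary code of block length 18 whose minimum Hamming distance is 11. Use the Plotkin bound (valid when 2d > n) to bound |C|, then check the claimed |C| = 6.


Plotkin bound M ≤ 4; given |C| = 6 > bound (violated).

Check applicability: 2d = 22, n = 18.
2d − n = 4 > 0, so Plotkin applies.
Compute d/(2d−n) = 11/4 ≈ 2.7500.
⌊d/(2d−n)⌋ = 2.
Plotkin bound: M ≤ 2·2 = 4.
Given |C| = 6, check: VIOLATED.
This |C| is above the Plotkin bound, so no binary code with n = 18, d = 11 and 6 codewords exists.


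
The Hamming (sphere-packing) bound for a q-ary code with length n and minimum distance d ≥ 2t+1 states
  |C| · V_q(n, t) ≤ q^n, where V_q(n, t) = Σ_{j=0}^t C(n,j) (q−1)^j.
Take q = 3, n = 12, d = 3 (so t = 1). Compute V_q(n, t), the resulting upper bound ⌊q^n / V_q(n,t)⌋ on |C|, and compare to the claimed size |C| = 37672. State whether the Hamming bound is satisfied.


V_q(n, t) = 25, q^n = 531441, Hamming bound = 21257, |C| = 37672 > bound (violated).

Step 1: Compute V_q(n, t) = Σ_{j=0}^1 C(n, j) (q−1)^j.
  j = 0: C(12,0)·(2)^0 = 1·1 = 1.
  j = 1: C(12,1)·(2)^1 = 12·2 = 24.
  V_q(n, t) = 1 + 24 = 25.
Step 2: q^n = 3^12 = 531441.
Step 3: Hamming bound ⌊q^n / V_q(n,t)⌋ = ⌊531441/25⌋ = 21257.
Step 4: Compare |C| = 37672 to 21257: violated.
The claimed |C| lies above the Hamming bound, so no 3-ary code of length 12 with d ≥ 3 can have 37672 codewords.


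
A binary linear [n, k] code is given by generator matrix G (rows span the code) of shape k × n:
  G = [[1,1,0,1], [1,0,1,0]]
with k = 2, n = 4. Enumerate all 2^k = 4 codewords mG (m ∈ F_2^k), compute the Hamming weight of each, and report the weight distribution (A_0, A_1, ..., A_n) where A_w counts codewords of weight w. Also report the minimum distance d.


Weight distribution: A_0 = 1, A_2 = 1, A_3 = 2. Minimum distance d = 2.

Enumerate all 2^2 = 4 messages m ∈ F_2^2.
For each, compute codeword c = mG in F_2^4, then tally its weight.
  m = 00 → c = 0000, weight = 0.
  m = 10 → c = 1101, weight = 3.
  m = 01 → c = 1010, weight = 2.
  m = 11 → c = 0111, weight = 3.
Tally weights:
  weight 0: 1 codewords.
  weight 2: 1 codewords.
  weight 3: 2 codewords.
Minimum distance d = smallest w > 0 with A_w > 0 = 2.
Sanity: Σ A_w = 4 = 2^2 = 4 ✓.


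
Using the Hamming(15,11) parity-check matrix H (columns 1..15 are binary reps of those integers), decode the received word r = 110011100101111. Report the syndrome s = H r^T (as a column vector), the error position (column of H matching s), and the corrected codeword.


s = (1, 1, 0, 1)^T, error position = 13, corrected codeword c = 110011100101011

Compute s = H r^T mod 2 one row at a time:
  s_1 = 0 + 0 + 1 + 0 + 1 + 1 + 1 + 1 = 5 ≡ 1 (mod 2).
  s_2 = 0 + 1 + 1 + 1 + 1 + 1 + 1 + 1 = 7 ≡ 1 (mod 2).
  s_3 = 1 + 0 + 1 + 1 + 1 + 0 + 1 + 1 = 6 ≡ 0 (mod 2).
  s_4 = 1 + 0 + 1 + 1 + 0 + 0 + 1 + 1 = 5 ≡ 1 (mod 2).
s = (1, 1, 0, 1)^T — this equals column 13 of H (binary 1101), so error is at position 13.
Correct: flip bit 13 of r = 110011100101111 to get c = 110011100101011.


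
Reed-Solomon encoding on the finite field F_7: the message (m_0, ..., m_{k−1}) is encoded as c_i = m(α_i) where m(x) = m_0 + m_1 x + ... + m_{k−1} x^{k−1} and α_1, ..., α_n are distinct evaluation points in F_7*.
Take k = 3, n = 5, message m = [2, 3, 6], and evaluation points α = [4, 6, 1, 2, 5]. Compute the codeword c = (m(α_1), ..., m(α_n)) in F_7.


c = [5, 5, 4, 4, 6]

Message polynomial: m(x) = 2 + 3·x + 6·x^2 (mod 7).
For each evaluation point α_i, compute m(α_i) mod 7:
  α_1 = 4: Horner steps 6 → 6 → 5, so m(4) = 5.
  α_2 = 6: Horner steps 6 → 4 → 5, so m(6) = 5.
  α_3 = 1: Horner steps 6 → 2 → 4, so m(1) = 4.
  α_4 = 2: Horner steps 6 → 1 → 4, so m(2) = 4.
  α_5 = 5: Horner steps 6 → 5 → 6, so m(5) = 6.
Codeword c = [5, 5, 4, 4, 6] ∈ F_7^5.


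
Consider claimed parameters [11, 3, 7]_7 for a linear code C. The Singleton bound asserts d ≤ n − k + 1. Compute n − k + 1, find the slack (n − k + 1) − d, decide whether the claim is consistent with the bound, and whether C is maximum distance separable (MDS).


Singleton RHS = n − k + 1 = 9, slack = 2, bound satisfied, not MDS.

Singleton bound: d ≤ n − k + 1.
Here n = 11, k = 3, so n − k + 1 = 9.
Given d = 7, check d ≤ 9: YES.
Slack = (n − k + 1) − d = 2.
The code is NOT MDS (slack = 2 > 0).
Description: the claimed parameters are [11, 3, 7]_7; such a code would be non-MDS.


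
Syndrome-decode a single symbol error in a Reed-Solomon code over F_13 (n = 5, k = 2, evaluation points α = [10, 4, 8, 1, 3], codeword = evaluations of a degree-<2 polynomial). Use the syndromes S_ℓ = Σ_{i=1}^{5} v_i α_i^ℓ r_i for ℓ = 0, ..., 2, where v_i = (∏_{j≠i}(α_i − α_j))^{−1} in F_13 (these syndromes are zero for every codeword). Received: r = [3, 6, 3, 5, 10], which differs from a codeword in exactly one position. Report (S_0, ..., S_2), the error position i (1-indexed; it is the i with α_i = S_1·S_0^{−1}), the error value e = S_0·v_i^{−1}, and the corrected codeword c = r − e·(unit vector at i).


S = (4, 1, 10), error at position 1, error magnitude e = 8, c = [8, 6, 3, 5, 10].

Step 1: column multipliers v_i = (∏_{j≠i}(α_i − α_j))^{−1} mod 13.
  i = 1 (α = 10): (10−4)(10−8)(10−1)(10−3) = 6·2·9·7 = 756 ≡ 2, so v_1 = 2^{−1} = 7 (mod 13).
  i = 2 (α = 4): (4−10)(4−8)(4−1)(4−3) = (−6)·(−4)·3·1 = 72 ≡ 7, so v_2 = 7^{−1} = 2 (mod 13).
  i = 3 (α = 8): (8−10)(8−4)(8−1)(8−3) = (−2)·4·7·5 = −280 ≡ 6, so v_3 = 6^{−1} = 11 (mod 13).
  i = 4 (α = 1): (1−10)(1−4)(1−8)(1−3) = (−9)·(−3)·(−7)·(−2) = 378 ≡ 1, so v_4 = 1^{−1} = 1 (mod 13).
  i = 5 (α = 3): (3−10)(3−4)(3−8)(3−1) = (−7)·(−1)·(−5)·2 = −70 ≡ 8, so v_5 = 8^{−1} = 5 (mod 13).
  v = [7, 2, 11, 1, 5].
Step 2: syndromes of r = [3, 6, 3, 5, 10] (all sums mod 13).
  S_0 = Σ v_i r_i = 7·3 + 2·6 + 11·3 + 1·5 + 5·10 = 121 ≡ 4.
  S_1 = Σ v_i α_i r_i = 7·10·3 + 2·4·6 + 11·8·3 + 1·1·5 + 5·3·10 = 677 ≡ 1.
  α_i^2 mod 13 = [9, 3, 12, 1, 9].
  S_2 = Σ v_i α_i^2 r_i = 7·9·3 + 2·3·6 + 11·12·3 + 1·1·5 + 5·9·10 = 1076 ≡ 10.
  S = (4, 1, 10) ≠ 0, so r is not a codeword (an error is present).
Step 3: locate the error. For a single error e at position i, S_ℓ = v_i·e·α_i^ℓ, so α_err = S_1/S_0.
  S_0^{−1} = 4^{−1} = 10 (mod 13), so α_err = 1·10 = 10 ≡ 10 = α_1. Error position i = 1.
  Consistency check: S_2/S_1 = 10·1 = 10 ≡ 10 = α_err ✓ (single-error assumption holds).
Step 4: error magnitude e = S_0/v_1 = S_0·∏_{j≠1}(α_1 − α_j) = 4·2 = 8 ≡ 8 (mod 13).
Step 5: correct position 1: c_1 = r_1 − e = 3 − 8 ≡ 8 (mod 13). Hence c = [8, 6, 3, 5, 10].
  Check: interpolating c through the α_i gives m(x) = 9 + 9·x (degree < 2) with m(α_i) = c_i for every i, so c is indeed a codeword.


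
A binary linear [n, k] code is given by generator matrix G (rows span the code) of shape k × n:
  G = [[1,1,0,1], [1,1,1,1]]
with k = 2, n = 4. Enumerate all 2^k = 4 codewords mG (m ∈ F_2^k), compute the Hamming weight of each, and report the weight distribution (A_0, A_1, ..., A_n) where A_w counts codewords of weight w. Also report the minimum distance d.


Weight distribution: A_0 = 1, A_1 = 1, A_3 = 1, A_4 = 1. Minimum distance d = 1.

Enumerate all 2^2 = 4 messages m ∈ F_2^2.
For each, compute codeword c = mG in F_2^4, then tally its weight.
  m = 00 → c = 0000, weight = 0.
  m = 10 → c = 1101, weight = 3.
  m = 01 → c = 1111, weight = 4.
  m = 11 → c = 0010, weight = 1.
Tally weights:
  weight 0: 1 codewords.
  weight 1: 1 codewords.
  weight 3: 1 codewords.
  weight 4: 1 codewords.
Minimum distance d = smallest w > 0 with A_w > 0 = 1.
Sanity: Σ A_w = 4 = 2^2 = 4 ✓.


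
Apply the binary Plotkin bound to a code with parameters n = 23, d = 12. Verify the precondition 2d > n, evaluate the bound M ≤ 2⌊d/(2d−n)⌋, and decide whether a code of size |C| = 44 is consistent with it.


Plotkin bound M ≤ 24; given |C| = 44 > bound (violated).

Check applicability: 2d = 24, n = 23.
2d − n = 1 > 0, so Plotkin applies.
Compute d/(2d−n) = 12/1 ≈ 12.0000.
⌊d/(2d−n)⌋ = 12.
Plotkin bound: M ≤ 2·12 = 24.
Given |C| = 44, check: VIOLATED.
This |C| is above the Plotkin bound, so no binary code with n = 23, d = 12 and 44 codewords exists.


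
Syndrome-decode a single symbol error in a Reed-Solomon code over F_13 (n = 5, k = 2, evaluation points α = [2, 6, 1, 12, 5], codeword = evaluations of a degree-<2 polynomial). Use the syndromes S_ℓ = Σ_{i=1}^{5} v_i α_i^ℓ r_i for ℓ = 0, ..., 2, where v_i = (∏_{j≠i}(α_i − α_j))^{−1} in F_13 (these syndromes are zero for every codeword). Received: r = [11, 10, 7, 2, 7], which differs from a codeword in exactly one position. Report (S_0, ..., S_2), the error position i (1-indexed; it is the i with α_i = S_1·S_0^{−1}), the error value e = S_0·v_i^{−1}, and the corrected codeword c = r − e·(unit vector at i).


S = (1, 1, 1), error at position 3, error magnitude e = 12, c = [11, 10, 8, 2, 7].

Step 1: column multipliers v_i = (∏_{j≠i}(α_i − α_j))^{−1} mod 13.
  i = 1 (α = 2): (2−6)(2−1)(2−12)(2−5) = (−4)·1·(−10)·(−3) = −120 ≡ 10, so v_1 = 10^{−1} = 4 (mod 13).
  i = 2 (α = 6): (6−2)(6−1)(6−12)(6−5) = 4·5·(−6)·1 = −120 ≡ 10, so v_2 = 10^{−1} = 4 (mod 13).
  i = 3 (α = 1): (1−2)(1−6)(1−12)(1−5) = (−1)·(−5)·(−11)·(−4) = 220 ≡ 12, so v_3 = 12^{−1} = 12 (mod 13).
  i = 4 (α = 12): (12−2)(12−6)(12−1)(12−5) = 10·6·11·7 = 4620 ≡ 5, so v_4 = 5^{−1} = 8 (mod 13).
  i = 5 (α = 5): (5−2)(5−6)(5−1)(5−12) = 3·(−1)·4·(−7) = 84 ≡ 6, so v_5 = 6^{−1} = 11 (mod 13).
  v = [4, 4, 12, 8, 11].
Step 2: syndromes of r = [11, 10, 7, 2, 7] (all sums mod 13).
  S_0 = Σ v_i r_i = 4·11 + 4·10 + 12·7 + 8·2 + 11·7 = 261 ≡ 1.
  S_1 = Σ v_i α_i r_i = 4·2·11 + 4·6·10 + 12·1·7 + 8·12·2 + 11·5·7 = 989 ≡ 1.
  α_i^2 mod 13 = [4, 10, 1, 1, 12].
  S_2 = Σ v_i α_i^2 r_i = 4·4·11 + 4·10·10 + 12·1·7 + 8·1·2 + 11·12·7 = 1600 ≡ 1.
  S = (1, 1, 1) ≠ 0, so r is not a codeword (an error is present).
Step 3: locate the error. For a single error e at position i, S_ℓ = v_i·e·α_i^ℓ, so α_err = S_1/S_0.
  S_0^{−1} = 1^{−1} = 1 (mod 13), so α_err = 1·1 = 1 ≡ 1 = α_3. Error position i = 3.
  Consistency check: S_2/S_1 = 1·1 = 1 ≡ 1 = α_err ✓ (single-error assumption holds).
Step 4: error magnitude e = S_0/v_3 = S_0·∏_{j≠3}(α_3 − α_j) = 1·12 = 12 ≡ 12 (mod 13).
Step 5: correct position 3: c_3 = r_3 − e = 7 − 12 ≡ 8 (mod 13). Hence c = [11, 10, 8, 2, 7].
  Check: interpolating c through the α_i gives m(x) = 5 + 3·x (degree < 2) with m(α_i) = c_i for every i, so c is indeed a codeword.


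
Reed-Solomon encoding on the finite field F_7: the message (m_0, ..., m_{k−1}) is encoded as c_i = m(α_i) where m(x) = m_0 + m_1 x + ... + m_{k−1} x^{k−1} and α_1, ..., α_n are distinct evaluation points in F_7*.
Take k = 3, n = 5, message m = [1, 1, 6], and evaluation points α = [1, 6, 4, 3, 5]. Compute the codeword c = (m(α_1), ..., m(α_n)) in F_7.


c = [1, 6, 3, 2, 2]

Message polynomial: m(x) = 1 + 1·x + 6·x^2 (mod 7).
For each evaluation point α_i, compute m(α_i) mod 7:
  α_1 = 1: Horner steps 6 → 0 → 1, so m(1) = 1.
  α_2 = 6: Horner steps 6 → 2 → 6, so m(6) = 6.
  α_3 = 4: Horner steps 6 → 4 → 3, so m(4) = 3.
  α_4 = 3: Horner steps 6 → 5 → 2, so m(3) = 2.
  α_5 = 5: Horner steps 6 → 3 → 2, so m(5) = 2.
Codeword c = [1, 6, 3, 2, 2] ∈ F_7^5.


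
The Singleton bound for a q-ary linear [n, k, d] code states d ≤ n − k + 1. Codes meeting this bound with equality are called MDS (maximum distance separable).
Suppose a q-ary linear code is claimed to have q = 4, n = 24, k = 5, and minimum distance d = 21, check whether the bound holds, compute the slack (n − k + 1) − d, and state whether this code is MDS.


Singleton RHS = n − k + 1 = 20, slack = -1, bound violated (no such code; not MDS).

Singleton bound: d ≤ n − k + 1.
Here n = 24, k = 5, so n − k + 1 = 20.
Given d = 21, check d ≤ 20: NO.
Slack = (n − k + 1) − d = -1.
The slack is negative: d = 21 exceeds n − k + 1 = 20 by 1, so the Singleton bound is violated and no linear [24, 5, 21]_4 code can exist. In particular it is not MDS (MDS requires d = n − k + 1 exactly).
Description: the claimed parameters are [24, 5, 21]_4; such a code would be impossible (violates the Singleton bound).


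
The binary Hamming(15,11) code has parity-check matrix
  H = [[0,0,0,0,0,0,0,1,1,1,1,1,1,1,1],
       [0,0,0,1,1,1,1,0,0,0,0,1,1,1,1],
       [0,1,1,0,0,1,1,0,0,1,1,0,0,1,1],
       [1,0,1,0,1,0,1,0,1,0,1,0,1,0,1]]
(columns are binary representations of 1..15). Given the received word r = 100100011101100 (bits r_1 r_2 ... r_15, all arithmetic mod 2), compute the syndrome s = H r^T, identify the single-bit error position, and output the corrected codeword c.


s = (1, 1, 1, 1)^T, error position = 15, corrected codeword c = 100100011101101

Compute s = H r^T mod 2 one row at a time:
  s_1 = 1 + 1 + 1 + 0 + 1 + 1 + 0 + 0 = 5 ≡ 1 (mod 2).
  s_2 = 1 + 0 + 0 + 0 + 1 + 1 + 0 + 0 = 3 ≡ 1 (mod 2).
  s_3 = 0 + 0 + 0 + 0 + 1 + 0 + 0 + 0 = 1 ≡ 1 (mod 2).
  s_4 = 1 + 0 + 0 + 0 + 1 + 0 + 1 + 0 = 3 ≡ 1 (mod 2).
s = (1, 1, 1, 1)^T — this equals column 15 of H (binary 1111), so error is at position 15.
Correct: flip bit 15 of r = 100100011101100 to get c = 100100011101101.


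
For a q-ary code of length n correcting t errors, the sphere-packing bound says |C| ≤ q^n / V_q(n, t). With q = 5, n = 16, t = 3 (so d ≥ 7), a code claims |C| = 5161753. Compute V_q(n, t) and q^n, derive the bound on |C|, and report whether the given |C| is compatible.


V_q(n, t) = 37825, q^n = 152587890625, Hamming bound = 4034048, |C| = 5161753 > bound (violated).

Step 1: Compute V_q(n, t) = Σ_{j=0}^3 C(n, j) (q−1)^j.
  j = 0: C(16,0)·(4)^0 = 1·1 = 1.
  j = 1: C(16,1)·(4)^1 = 16·4 = 64.
  j = 2: C(16,2)·(4)^2 = 120·16 = 1920.
  j = 3: C(16,3)·(4)^3 = 560·64 = 35840.
  V_q(n, t) = 1 + 64 + 1920 + 35840 = 37825.
Step 2: q^n = 5^16 = 152587890625.
Step 3: Hamming bound ⌊q^n / V_q(n,t)⌋ = ⌊152587890625/37825⌋ = 4034048.
Step 4: Compare |C| = 5161753 to 4034048: violated.
The claimed |C| lies above the Hamming bound, so no 5-ary code of length 16 with d ≥ 7 can have 5161753 codewords.


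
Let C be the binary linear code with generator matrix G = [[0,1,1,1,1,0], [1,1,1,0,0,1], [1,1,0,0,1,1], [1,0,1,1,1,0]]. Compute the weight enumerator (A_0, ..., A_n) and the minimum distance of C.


Weight distribution: A_0 = 1, A_2 = 6, A_4 = 9. Minimum distance d = 2.

Enumerate all 2^4 = 16 messages m ∈ F_2^4.
For each, compute codeword c = mG in F_2^6, then tally its weight.
  m = 0000 → c = 000000, weight = 0.
  m = 1000 → c = 011110, weight = 4.
  m = 0100 → c = 111001, weight = 4.
  m = 1100 → c = 100111, weight = 4.
  m = 0010 → c = 110011, weight = 4.
  m = 1010 → c = 101101, weight = 4.
  m = 0110 → c = 001010, weight = 2.
  m = 1110 → c = 010100, weight = 2.
  m = 0001 → c = 101110, weight = 4.
  m = 1001 → c = 110000, weight = 2.
  m = 0101 → c = 010111, weight = 4.
  m = 1101 → c = 001001, weight = 2.
  m = 0011 → c = 011101, weight = 4.
  m = 1011 → c = 000011, weight = 2.
  m = 0111 → c = 100100, weight = 2.
  m = 1111 → c = 111010, weight = 4.
Tally weights:
  weight 0: 1 codewords.
  weight 2: 6 codewords.
  weight 4: 9 codewords.
Minimum distance d = smallest w > 0 with A_w > 0 = 2.
Sanity: Σ A_w = 16 = 2^4 = 16 ✓.


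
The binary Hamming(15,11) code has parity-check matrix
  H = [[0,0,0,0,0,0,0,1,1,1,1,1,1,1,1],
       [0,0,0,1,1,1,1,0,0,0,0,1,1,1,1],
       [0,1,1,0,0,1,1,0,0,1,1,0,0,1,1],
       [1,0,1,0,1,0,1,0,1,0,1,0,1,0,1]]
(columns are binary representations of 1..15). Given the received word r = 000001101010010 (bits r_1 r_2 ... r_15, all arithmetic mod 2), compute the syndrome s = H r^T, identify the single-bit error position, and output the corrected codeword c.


s = (1, 1, 0, 1)^T, error position = 13, corrected codeword c = 000001101010110

Compute s = H r^T mod 2 one row at a time:
  s_1 = 0 + 1 + 0 + 1 + 0 + 0 + 1 + 0 = 3 ≡ 1 (mod 2).
  s_2 = 0 + 0 + 1 + 1 + 0 + 0 + 1 + 0 = 3 ≡ 1 (mod 2).
  s_3 = 0 + 0 + 1 + 1 + 0 + 1 + 1 + 0 = 4 ≡ 0 (mod 2).
  s_4 = 0 + 0 + 0 + 1 + 1 + 1 + 0 + 0 = 3 ≡ 1 (mod 2).
s = (1, 1, 0, 1)^T — this equals column 13 of H (binary 1101), so error is at position 13.
Correct: flip bit 13 of r = 000001101010010 to get c = 000001101010110.


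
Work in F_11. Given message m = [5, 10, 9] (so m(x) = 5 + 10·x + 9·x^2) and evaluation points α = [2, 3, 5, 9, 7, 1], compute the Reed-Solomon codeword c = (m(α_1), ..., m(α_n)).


c = [6, 6, 5, 10, 10, 2]

Message polynomial: m(x) = 5 + 10·x + 9·x^2 (mod 11).
For each evaluation point α_i, compute m(α_i) mod 11:
  α_1 = 2: Horner steps 9 → 6 → 6, so m(2) = 6.
  α_2 = 3: Horner steps 9 → 4 → 6, so m(3) = 6.
  α_3 = 5: Horner steps 9 → 0 → 5, so m(5) = 5.
  α_4 = 9: Horner steps 9 → 3 → 10, so m(9) = 10.
  α_5 = 7: Horner steps 9 → 7 → 10, so m(7) = 10.
  α_6 = 1: Horner steps 9 → 8 → 2, so m(1) = 2.
Codeword c = [6, 6, 5, 10, 10, 2] ∈ F_11^6.


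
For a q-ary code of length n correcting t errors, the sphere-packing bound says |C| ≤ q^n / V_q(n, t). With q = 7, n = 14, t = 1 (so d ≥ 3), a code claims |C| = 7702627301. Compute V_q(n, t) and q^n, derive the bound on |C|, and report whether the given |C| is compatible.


V_q(n, t) = 85, q^n = 678223072849, Hamming bound = 7979094974, |C| = 7702627301 ≤ bound (satisfied).

Step 1: Compute V_q(n, t) = Σ_{j=0}^1 C(n, j) (q−1)^j.
  j = 0: C(14,0)·(6)^0 = 1·1 = 1.
  j = 1: C(14,1)·(6)^1 = 14·6 = 84.
  V_q(n, t) = 1 + 84 = 85.
Step 2: q^n = 7^14 = 678223072849.
Step 3: Hamming bound ⌊q^n / V_q(n,t)⌋ = ⌊678223072849/85⌋ = 7979094974.
Step 4: Compare |C| = 7702627301 to 7979094974: satisfied.
The claimed |C| lies below the Hamming bound.


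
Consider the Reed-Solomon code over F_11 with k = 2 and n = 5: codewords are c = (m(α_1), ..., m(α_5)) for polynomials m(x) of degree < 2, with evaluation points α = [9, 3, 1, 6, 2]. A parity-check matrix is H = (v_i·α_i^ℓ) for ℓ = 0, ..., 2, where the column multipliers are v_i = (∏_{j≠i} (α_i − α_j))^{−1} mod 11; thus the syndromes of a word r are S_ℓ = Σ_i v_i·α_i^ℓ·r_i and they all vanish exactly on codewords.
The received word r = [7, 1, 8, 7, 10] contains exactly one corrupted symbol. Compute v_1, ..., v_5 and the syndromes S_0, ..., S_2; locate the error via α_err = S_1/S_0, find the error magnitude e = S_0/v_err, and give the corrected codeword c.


S = (7, 8, 6), error at position 1, error magnitude e = 5, c = [2, 1, 8, 7, 10].

Step 1: column multipliers v_i = (∏_{j≠i}(α_i − α_j))^{−1} mod 11.
  i = 1 (α = 9): (9−3)(9−1)(9−6)(9−2) = 6·8·3·7 = 1008 ≡ 7, so v_1 = 7^{−1} = 8 (mod 11).
  i = 2 (α = 3): (3−9)(3−1)(3−6)(3−2) = (−6)·2·(−3)·1 = 36 ≡ 3, so v_2 = 3^{−1} = 4 (mod 11).
  i = 3 (α = 1): (1−9)(1−3)(1−6)(1−2) = (−8)·(−2)·(−5)·(−1) = 80 ≡ 3, so v_3 = 3^{−1} = 4 (mod 11).
  i = 4 (α = 6): (6−9)(6−3)(6−1)(6−2) = (−3)·3·5·4 = −180 ≡ 7, so v_4 = 7^{−1} = 8 (mod 11).
  i = 5 (α = 2): (2−9)(2−3)(2−1)(2−6) = (−7)·(−1)·1·(−4) = −28 ≡ 5, so v_5 = 5^{−1} = 9 (mod 11).
  v = [8, 4, 4, 8, 9].
Step 2: syndromes of r = [7, 1, 8, 7, 10] (all sums mod 11).
  S_0 = Σ v_i r_i = 8·7 + 4·1 + 4·8 + 8·7 + 9·10 = 238 ≡ 7.
  S_1 = Σ v_i α_i r_i = 8·9·7 + 4·3·1 + 4·1·8 + 8·6·7 + 9·2·10 = 1064 ≡ 8.
  α_i^2 mod 11 = [4, 9, 1, 3, 4].
  S_2 = Σ v_i α_i^2 r_i = 8·4·7 + 4·9·1 + 4·1·8 + 8·3·7 + 9·4·10 = 820 ≡ 6.
  S = (7, 8, 6) ≠ 0, so r is not a codeword (an error is present).
Step 3: locate the error. For a single error e at position i, S_ℓ = v_i·e·α_i^ℓ, so α_err = S_1/S_0.
  S_0^{−1} = 7^{−1} = 8 (mod 11), so α_err = 8·8 = 64 ≡ 9 = α_1. Error position i = 1.
  Consistency check: S_2/S_1 = 6·7 = 42 ≡ 9 = α_err ✓ (single-error assumption holds).
Step 4: error magnitude e = S_0/v_1 = S_0·∏_{j≠1}(α_1 − α_j) = 7·7 = 49 ≡ 5 (mod 11).
Step 5: correct position 1: c_1 = r_1 − e = 7 − 5 ≡ 2 (mod 11). Hence c = [2, 1, 8, 7, 10].
  Check: interpolating c through the α_i gives m(x) = 6 + 2·x (degree < 2) with m(α_i) = c_i for every i, so c is indeed a codeword.


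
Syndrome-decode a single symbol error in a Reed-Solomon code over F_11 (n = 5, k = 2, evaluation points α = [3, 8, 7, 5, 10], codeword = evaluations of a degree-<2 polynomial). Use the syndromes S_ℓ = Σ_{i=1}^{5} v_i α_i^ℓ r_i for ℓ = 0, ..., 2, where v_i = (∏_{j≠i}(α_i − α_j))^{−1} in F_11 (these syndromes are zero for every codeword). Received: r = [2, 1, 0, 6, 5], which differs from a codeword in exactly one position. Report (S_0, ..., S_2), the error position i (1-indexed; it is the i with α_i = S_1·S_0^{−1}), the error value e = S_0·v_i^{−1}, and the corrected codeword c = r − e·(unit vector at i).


S = (6, 9, 8), error at position 3, error magnitude e = 1, c = [2, 1, 10, 6, 5].

Step 1: column multipliers v_i = (∏_{j≠i}(α_i − α_j))^{−1} mod 11.
  i = 1 (α = 3): (3−8)(3−7)(3−5)(3−10) = (−5)·(−4)·(−2)·(−7) = 280 ≡ 5, so v_1 = 5^{−1} = 9 (mod 11).
  i = 2 (α = 8): (8−3)(8−7)(8−5)(8−10) = 5·1·3·(−2) = −30 ≡ 3, so v_2 = 3^{−1} = 4 (mod 11).
  i = 3 (α = 7): (7−3)(7−8)(7−5)(7−10) = 4·(−1)·2·(−3) = 24 ≡ 2, so v_3 = 2^{−1} = 6 (mod 11).
  i = 4 (α = 5): (5−3)(5−8)(5−7)(5−10) = 2·(−3)·(−2)·(−5) = −60 ≡ 6, so v_4 = 6^{−1} = 2 (mod 11).
  i = 5 (α = 10): (10−3)(10−8)(10−7)(10−5) = 7·2·3·5 = 210 ≡ 1, so v_5 = 1^{−1} = 1 (mod 11).
  v = [9, 4, 6, 2, 1].
Step 2: syndromes of r = [2, 1, 0, 6, 5] (all sums mod 11).
  S_0 = Σ v_i r_i = 9·2 + 4·1 + 6·0 + 2·6 + 1·5 = 39 ≡ 6.
  S_1 = Σ v_i α_i r_i = 9·3·2 + 4·8·1 + 6·7·0 + 2·5·6 + 1·10·5 = 196 ≡ 9.
  α_i^2 mod 11 = [9, 9, 5, 3, 1].
  S_2 = Σ v_i α_i^2 r_i = 9·9·2 + 4·9·1 + 6·5·0 + 2·3·6 + 1·1·5 = 239 ≡ 8.
  S = (6, 9, 8) ≠ 0, so r is not a codeword (an error is present).
Step 3: locate the error. For a single error e at position i, S_ℓ = v_i·e·α_i^ℓ, so α_err = S_1/S_0.
  S_0^{−1} = 6^{−1} = 2 (mod 11), so α_err = 9·2 = 18 ≡ 7 = α_3. Error position i = 3.
  Consistency check: S_2/S_1 = 8·5 = 40 ≡ 7 = α_err ✓ (single-error assumption holds).
Step 4: error magnitude e = S_0/v_3 = S_0·∏_{j≠3}(α_3 − α_j) = 6·2 = 12 ≡ 1 (mod 11).
Step 5: correct position 3: c_3 = r_3 − e = 0 − 1 ≡ 10 (mod 11). Hence c = [2, 1, 10, 6, 5].
  Check: interpolating c through the α_i gives m(x) = 7 + 2·x (degree < 2) with m(α_i) = c_i for every i, so c is indeed a codeword.


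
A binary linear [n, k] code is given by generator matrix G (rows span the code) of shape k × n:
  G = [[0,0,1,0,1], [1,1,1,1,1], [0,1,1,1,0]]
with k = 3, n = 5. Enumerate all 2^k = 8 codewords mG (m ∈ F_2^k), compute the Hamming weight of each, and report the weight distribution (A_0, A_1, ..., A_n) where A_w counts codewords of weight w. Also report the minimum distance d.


Weight distribution: A_0 = 1, A_2 = 3, A_3 = 3, A_5 = 1. Minimum distance d = 2.

Enumerate all 2^3 = 8 messages m ∈ F_2^3.
For each, compute codeword c = mG in F_2^5, then tally its weight.
  m = 000 → c = 00000, weight = 0.
  m = 100 → c = 00101, weight = 2.
  m = 010 → c = 11111, weight = 5.
  m = 110 → c = 11010, weight = 3.
  m = 001 → c = 01110, weight = 3.
  m = 101 → c = 01011, weight = 3.
  m = 011 → c = 10001, weight = 2.
  m = 111 → c = 10100, weight = 2.
Tally weights:
  weight 0: 1 codewords.
  weight 2: 3 codewords.
  weight 3: 3 codewords.
  weight 5: 1 codewords.
Minimum distance d = smallest w > 0 with A_w > 0 = 2.
Sanity: Σ A_w = 8 = 2^3 = 8 ✓.


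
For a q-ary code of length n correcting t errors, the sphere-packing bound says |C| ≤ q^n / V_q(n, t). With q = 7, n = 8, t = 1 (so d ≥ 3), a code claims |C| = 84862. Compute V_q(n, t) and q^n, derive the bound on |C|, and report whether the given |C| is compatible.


V_q(n, t) = 49, q^n = 5764801, Hamming bound = 117649, |C| = 84862 ≤ bound (satisfied).

Step 1: Compute V_q(n, t) = Σ_{j=0}^1 C(n, j) (q−1)^j.
  j = 0: C(8,0)·(6)^0 = 1·1 = 1.
  j = 1: C(8,1)·(6)^1 = 8·6 = 48.
  V_q(n, t) = 1 + 48 = 49.
Step 2: q^n = 7^8 = 5764801.
Step 3: Hamming bound ⌊q^n / V_q(n,t)⌋ = ⌊5764801/49⌋ = 117649.
Step 4: Compare |C| = 84862 to 117649: satisfied.
The claimed |C| lies below the Hamming bound.


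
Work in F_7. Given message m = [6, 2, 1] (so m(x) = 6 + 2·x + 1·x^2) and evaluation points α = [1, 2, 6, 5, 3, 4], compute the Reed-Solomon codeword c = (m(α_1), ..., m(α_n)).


c = [2, 0, 5, 6, 0, 2]

Message polynomial: m(x) = 6 + 2·x + 1·x^2 (mod 7).
For each evaluation point α_i, compute m(α_i) mod 7:
  α_1 = 1: Horner steps 1 → 3 → 2, so m(1) = 2.
  α_2 = 2: Horner steps 1 → 4 → 0, so m(2) = 0.
  α_3 = 6: Horner steps 1 → 1 → 5, so m(6) = 5.
  α_4 = 5: Horner steps 1 → 0 → 6, so m(5) = 6.
  α_5 = 3: Horner steps 1 → 5 → 0, so m(3) = 0.
  α_6 = 4: Horner steps 1 → 6 → 2, so m(4) = 2.
Codeword c = [2, 0, 5, 6, 0, 2] ∈ F_7^6.


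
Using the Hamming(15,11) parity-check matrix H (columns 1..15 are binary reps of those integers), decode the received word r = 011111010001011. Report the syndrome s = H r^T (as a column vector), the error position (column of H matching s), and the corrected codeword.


s = (0, 0, 1, 1)^T, error position = 3, corrected codeword c = 010111010001011

Compute s = H r^T mod 2 one row at a time:
  s_1 = 1 + 0 + 0 + 0 + 1 + 0 + 1 + 1 = 4 ≡ 0 (mod 2).
  s_2 = 1 + 1 + 1 + 0 + 1 + 0 + 1 + 1 = 6 ≡ 0 (mod 2).
  s_3 = 1 + 1 + 1 + 0 + 0 + 0 + 1 + 1 = 5 ≡ 1 (mod 2).
  s_4 = 0 + 1 + 1 + 0 + 0 + 0 + 0 + 1 = 3 ≡ 1 (mod 2).
s = (0, 0, 1, 1)^T — this equals column 3 of H (binary 0011), so error is at position 3.
Correct: flip bit 3 of r = 011111010001011 to get c = 010111010001011.


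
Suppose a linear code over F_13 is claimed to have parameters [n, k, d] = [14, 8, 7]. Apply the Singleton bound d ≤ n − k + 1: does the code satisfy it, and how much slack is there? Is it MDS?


Singleton RHS = n − k + 1 = 7, slack = 0, bound satisfied, MDS.

Singleton bound: d ≤ n − k + 1.
Here n = 14, k = 8, so n − k + 1 = 7.
Given d = 7, check d ≤ 7: YES.
Slack = (n − k + 1) − d = 0.
The code is MDS (slack = 0).
Description: the claimed parameters are [14, 8, 7]_13; such a code would be MDS (meets Singleton bound).
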